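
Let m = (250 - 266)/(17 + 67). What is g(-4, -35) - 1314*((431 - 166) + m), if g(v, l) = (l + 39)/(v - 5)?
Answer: -21921490/63 ≈ -3.4796e+5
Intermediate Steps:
g(v, l) = (39 + l)/(-5 + v)
m = -4/21 (m = -16/84 = -16*1/84 = -4/21 ≈ -0.19048)
g(-4, -35) - 1314*((431 - 166) + m) = (39 - 35)/(-5 - 4) - 1314*((431 - 166) - 4/21) = 4/(-9) - 1314*(265 - 4/21) = -⅑*4 - 1314*5561/21 = -4/9 - 2435718/7 = -21921490/63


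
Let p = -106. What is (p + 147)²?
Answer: 1681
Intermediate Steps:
(p + 147)² = (-106 + 147)² = 41² = 1681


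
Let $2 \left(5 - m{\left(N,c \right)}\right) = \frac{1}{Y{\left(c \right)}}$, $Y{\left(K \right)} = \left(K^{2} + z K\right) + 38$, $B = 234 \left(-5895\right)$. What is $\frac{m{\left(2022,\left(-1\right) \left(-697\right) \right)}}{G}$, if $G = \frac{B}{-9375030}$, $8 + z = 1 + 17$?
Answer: $\frac{171117526741}{5035604106} \approx 33.982$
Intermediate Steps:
$z = 10$ ($z = -8 + \left(1 + 17\right) = -8 + 18 = 10$)
$B = -1379430$
$Y{\left(K \right)} = 38 + K^{2} + 10 K$ ($Y{\left(K \right)} = \left(K^{2} + 10 K\right) + 38 = 38 + K^{2} + 10 K$)
$m{\left(N,c \right)} = 5 - \frac{1}{2 \left(38 + c^{2} + 10 c\right)}$
$G = \frac{15327}{104167}$ ($G = - \frac{1379430}{-9375030} = \left(-1379430\right) \left(- \frac{1}{9375030}\right) = \frac{15327}{104167} \approx 0.14714$)
$\frac{m{\left(2022,\left(-1\right) \left(-697\right) \right)}}{G} = \frac{\frac{1}{2} \frac{1}{38 + \left(\left(-1\right) \left(-697\right)\right)^{2} + 10 \left(\left(-1\right) \left(-697\right)\right)} \left(379 + 10 \left(\left(-1\right) \left(-697\right)\right)^{2} + 100 \left(\left(-1\right) \left(-697\right)\right)\right)}{\frac{15327}{104167}} = \frac{379 + 10 \cdot 697^{2} + 100 \cdot 697}{2 \left(38 + 697^{2} + 10 \cdot 697\right)} \frac{104167}{15327} = \frac{379 + 10 \cdot 485809 + 69700}{2 \left(38 + 485809 + 6970\right)} \frac{104167}{15327} = \frac{379 + 4858090 + 69700}{2 \cdot 492817} \cdot \frac{104167}{15327} = \frac{1}{2} \cdot \frac{1}{492817} \cdot 4928169 \cdot \frac{104167}{15327} = \frac{4928169}{985634} \cdot \frac{104167}{15327} = \frac{171117526741}{5035604106}$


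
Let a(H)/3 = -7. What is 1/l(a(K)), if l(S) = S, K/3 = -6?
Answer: -1/21 ≈ -0.047619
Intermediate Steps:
K = -18 (K = 3*(-6) = -18)
a(H) = -21 (a(H) = 3*(-7) = -21)
1/l(a(K)) = 1/(-21) = -1/21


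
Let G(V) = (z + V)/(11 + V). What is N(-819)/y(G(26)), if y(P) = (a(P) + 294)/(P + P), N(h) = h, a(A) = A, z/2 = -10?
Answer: -819/907 ≈ -0.90298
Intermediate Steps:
z = -20 (z = 2*(-10) = -20)
G(V) = (-20 + V)/(11 + V)
y(P) = (294 + P)/(2*P) (y(P) = (P + 294)/(P + P) = (294 + P)/((2*P)) = (294 + P)*(1/(2*P)) = (294 + P)/(2*P))
N(-819)/y(G(26)) = -819*2*(-20 + 26)/((11 + 26)*(294 + (-20 + 26)/(11 + 26))) = -819*12/(37*(294 + 6/37)) = -819/((½)*(37/6)*(10884/37)) = -819/907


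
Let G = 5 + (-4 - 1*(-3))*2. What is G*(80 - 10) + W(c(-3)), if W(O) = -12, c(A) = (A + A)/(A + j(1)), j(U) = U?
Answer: 198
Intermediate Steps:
G = 3 (G = 5 + (-4 + 3)*2 = 5 - 1*2 = 5 - 2 = 3)
c(A) = 2*A/(1 + A) (c(A) = (A + A)/(A + 1) = (2*A)/(1 + A) = 2*A/(1 + A))
G*(80 - 10) + W(c(-3)) = 3*(80 - 10) - 12 = 3*70 - 12 = 210 - 12 = 198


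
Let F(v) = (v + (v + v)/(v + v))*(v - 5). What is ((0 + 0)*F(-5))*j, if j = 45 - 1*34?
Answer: 0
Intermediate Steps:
F(v) = (1 + v)*(-5 + v) (F(v) = (v + (2*v)/((2*v)))*(-5 + v) = (v + (2*v)*(1/(2*v)))*(-5 + v) = (v + 1)*(-5 + v) = (1 + v)*(-5 + v))
j = 11 (j = 45 - 34 = 11)
((0 + 0)*F(-5))*j = ((0 + 0)*(-5 + (-5)² - 4*(-5)))*11 = (0*(-5 + 25 + 20))*11 = (0*40)*11 = 0*11 = 0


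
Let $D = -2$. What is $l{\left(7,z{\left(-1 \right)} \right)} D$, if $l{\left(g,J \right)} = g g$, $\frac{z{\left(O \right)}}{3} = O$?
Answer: $-98$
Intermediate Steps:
$z{\left(O \right)} = 3 O$
$l{\left(g,J \right)} = g^{2}$
$l{\left(7,z{\left(-1 \right)} \right)} D = 7^{2} \left(-2\right) = 49 \left(-2\right) = -98$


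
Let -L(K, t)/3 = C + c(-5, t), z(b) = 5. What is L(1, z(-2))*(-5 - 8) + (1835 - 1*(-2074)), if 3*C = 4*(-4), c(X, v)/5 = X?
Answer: 2726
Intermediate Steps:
c(X, v) = 5*X
C = -16/3 (C = (4*(-4))/3 = (⅓)*(-16) = -16/3 ≈ -5.3333)
L(K, t) = 91 (L(K, t) = -3*(-16/3 + 5*(-5)) = -3*(-16/3 - 25) = -3*(-91/3) = 91)
L(1, z(-2))*(-5 - 8) + (1835 - 1*(-2074)) = 91*(-5 - 8) + (1835 - 1*(-2074)) = 91*(-13) + (1835 + 2074) = -1183 + 3909 = 2726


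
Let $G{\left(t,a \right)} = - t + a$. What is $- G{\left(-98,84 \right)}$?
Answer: $-182$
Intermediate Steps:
$G{\left(t,a \right)} = a - t$
$- G{\left(-98,84 \right)} = - (84 - -98) = - (84 + 98) = \left(-1\right) 182 = -182$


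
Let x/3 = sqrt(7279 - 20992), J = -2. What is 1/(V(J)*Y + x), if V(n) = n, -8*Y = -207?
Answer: -92/224169 - 16*I*sqrt(13713)/672507 ≈ -0.0004104 - 0.0027861*I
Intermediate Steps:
Y = 207/8 (Y = -1/8*(-207) = 207/8 ≈ 25.875)
x = 3*I*sqrt(13713) (x = 3*sqrt(7279 - 20992) = 3*sqrt(-13713) = 3*(I*sqrt(13713)) = 3*I*sqrt(13713) ≈ 351.31*I)
1/(V(J)*Y + x) = 1/(-2*207/8 + 3*I*sqrt(13713)) = 1/(-207/4 + 3*I*sqrt(13713))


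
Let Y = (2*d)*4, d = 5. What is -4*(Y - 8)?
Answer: -128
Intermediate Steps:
Y = 40 (Y = (2*5)*4 = 10*4 = 40)
-4*(Y - 8) = -4*(40 - 8) = -4*32 = -128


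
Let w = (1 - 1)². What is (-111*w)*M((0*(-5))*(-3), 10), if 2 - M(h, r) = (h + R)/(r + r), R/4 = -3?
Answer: 0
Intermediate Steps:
R = -12 (R = 4*(-3) = -12)
M(h, r) = 2 - (-12 + h)/(2*r) (M(h, r) = 2 - (h - 12)/(r + r) = 2 - (-12 + h)/(2*r))
w = 0 (w = 0² = 0)
(-111*w)*M((0*(-5))*(-3), 10) = (-111*0)*((½)*(12 - 0*(-5)*(-3) + 4*10)/10) = 0*((½)*(⅒)*(12 - 0*(-3) + 40)) = 0*((½)*(⅒)*(12 - 1*0 + 40)) = 0*((½)*(⅒)*(12 + 0 + 40)) = 0*((½)*(⅒)*52) = 0*(13/5) = 0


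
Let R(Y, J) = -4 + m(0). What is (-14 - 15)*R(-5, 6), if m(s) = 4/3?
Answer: 232/3 ≈ 77.333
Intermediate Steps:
m(s) = 4/3 (m(s) = 4*(⅓) = 4/3)
R(Y, J) = -8/3 (R(Y, J) = -4 + 4/3 = -8/3)
(-14 - 15)*R(-5, 6) = (-14 - 15)*(-8/3) = -29*(-8/3) = 232/3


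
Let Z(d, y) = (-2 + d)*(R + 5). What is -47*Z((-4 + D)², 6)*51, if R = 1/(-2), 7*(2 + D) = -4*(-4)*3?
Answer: 668763/49 ≈ 13648.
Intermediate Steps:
D = 34/7 (D = -2 + (-4*(-4)*3)/7 = -2 + (16*3)/7 = -2 + (⅐)*48 = -2 + 48/7 = 34/7 ≈ 4.8571)
R = -½ ≈ -0.50000
Z(d, y) = -9 + 9*d/2 (Z(d, y) = (-2 + d)*(-½ + 5) = (-2 + d)*(9/2) = -9 + 9*d/2)
-47*Z((-4 + D)², 6)*51 = -47*(-9 + 9*(-4 + 34/7)²/2)*51 = -47*(-9 + 9*(6/7)²/2)*51 = -47*(-9 + (9/2)*(36/49))*51 = -47*(-9 + 162/49)*51 = -47*(-279/49)*51 = (13113/49)*51 = 668763/49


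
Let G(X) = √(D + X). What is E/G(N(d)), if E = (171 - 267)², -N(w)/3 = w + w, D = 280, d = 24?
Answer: 2304*√34/17 ≈ 790.27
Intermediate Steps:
N(w) = -6*w (N(w) = -3*(w + w) = -6*w)
G(X) = √(280 + X)
E = 9216 (E = (-96)² = 9216)
E/G(N(d)) = 9216/(√(280 - 6*24)) = 9216/(√(280 - 144)) = 9216/(√136) = 9216/((2*√34)) = 9216*(√34/68) = 2304*√34/17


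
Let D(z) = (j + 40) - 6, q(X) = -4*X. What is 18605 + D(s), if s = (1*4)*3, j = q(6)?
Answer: 18615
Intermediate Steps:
j = -24 (j = -4*6 = -24)
s = 12 (s = 4*3 = 12)
D(z) = 10 (D(z) = (-24 + 40) - 6 = 16 - 6 = 10)
18605 + D(s) = 18605 + 10 = 18615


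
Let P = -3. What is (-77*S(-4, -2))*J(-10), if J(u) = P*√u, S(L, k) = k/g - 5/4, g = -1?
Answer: 693*I*√10/4 ≈ 547.86*I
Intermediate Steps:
S(L, k) = -5/4 - k (S(L, k) = k/(-1) - 5/4 = k*(-1) - 5*¼ = -k - 5/4 = -5/4 - k)
J(u) = -3*√u
(-77*S(-4, -2))*J(-10) = (-77*(-5/4 - 1*(-2)))*(-3*I*√10) = (-77*(-5/4 + 2))*(-3*I*√10) = (-77*¾)*(-3*I*√10) = -(-693)*I*√10/4 = 693*I*√10/4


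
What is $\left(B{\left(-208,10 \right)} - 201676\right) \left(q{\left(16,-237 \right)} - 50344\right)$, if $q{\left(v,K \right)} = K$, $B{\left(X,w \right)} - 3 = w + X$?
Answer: $10210837051$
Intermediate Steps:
$B{\left(X,w \right)} = 3 + X + w$ ($B{\left(X,w \right)} = 3 + \left(w + X\right) = 3 + \left(X + w\right) = 3 + X + w$)
$\left(B{\left(-208,10 \right)} - 201676\right) \left(q{\left(16,-237 \right)} - 50344\right) = \left(\left(3 - 208 + 10\right) - 201676\right) \left(-237 - 50344\right) = \left(-195 - 201676\right) \left(-50581\right) = \left(-201871\right) \left(-50581\right) = 10210837051$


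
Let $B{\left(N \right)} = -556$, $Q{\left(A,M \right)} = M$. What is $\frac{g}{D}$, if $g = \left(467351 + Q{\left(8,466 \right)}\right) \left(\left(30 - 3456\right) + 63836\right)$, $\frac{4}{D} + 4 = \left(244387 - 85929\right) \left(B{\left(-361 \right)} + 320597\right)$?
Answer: $358298205295921711695$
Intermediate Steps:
$D = \frac{2}{25356528387}$ ($D = \frac{4}{-4 + \left(244387 - 85929\right) \left(-556 + 320597\right)} = \frac{4}{-4 + 158458 \cdot 320041} = \frac{4}{-4 + 50713056778} = \frac{4}{50713056774} = 4 \cdot \frac{1}{50713056774} = \frac{2}{25356528387} \approx 7.8875 \cdot 10^{-11}$)
$g = 28260824970$ ($g = \left(467351 + 466\right) \left(\left(30 - 3456\right) + 63836\right) = 467817 \left(\left(30 - 3456\right) + 63836\right) = 467817 \left(-3426 + 63836\right) = 467817 \cdot 60410 = 28260824970$)
$\frac{g}{D} = \frac{28260824970}{\frac{2}{25356528387}} = 28260824970 \cdot \frac{25356528387}{2} = 358298205295921711695$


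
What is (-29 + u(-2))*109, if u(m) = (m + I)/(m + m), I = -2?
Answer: -3052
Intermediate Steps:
u(m) = (-2 + m)/(2*m) (u(m) = (m - 2)/(m + m) = (-2 + m)/((2*m)) = (-2 + m)*(1/(2*m)) = (-2 + m)/(2*m))
(-29 + u(-2))*109 = (-29 + (½)*(-2 - 2)/(-2))*109 = (-29 + (½)*(-½)*(-4))*109 = (-29 + 1)*109 = -28*109 = -3052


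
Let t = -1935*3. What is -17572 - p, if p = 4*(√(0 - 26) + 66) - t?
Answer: -23641 - 4*I*√26 ≈ -23641.0 - 20.396*I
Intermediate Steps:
t = -5805
p = 6069 + 4*I*√26 (p = 4*(√(0 - 26) + 66) - 1*(-5805) = 4*(√(-26) + 66) + 5805 = 4*(I*√26 + 66) + 5805 = 4*(66 + I*√26) + 5805 = (264 + 4*I*√26) + 5805 = 6069 + 4*I*√26 ≈ 6069.0 + 20.396*I)
-17572 - p = -17572 - (6069 + 4*I*√26) = -17572 + (-6069 - 4*I*√26) = -23641 - 4*I*√26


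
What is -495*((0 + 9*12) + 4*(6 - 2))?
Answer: -61380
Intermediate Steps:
-495*((0 + 9*12) + 4*(6 - 2)) = -495*((0 + 108) + 4*4) = -495*(108 + 16) = -495*124 = -61380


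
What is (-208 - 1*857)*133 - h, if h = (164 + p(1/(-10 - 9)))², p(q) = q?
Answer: -60837070/361 ≈ -1.6852e+5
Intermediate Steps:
h = 9703225/361 (h = (164 + 1/(-10 - 9))² = (164 + 1/(-19))² = (164 - 1/19)² = (3115/19)² = 9703225/361 ≈ 26879.)
(-208 - 1*857)*133 - h = (-208 - 1*857)*133 - 1*9703225/361 = (-208 - 857)*133 - 9703225/361 = -1065*133 - 9703225/361 = -141645 - 9703225/361 = -60837070/361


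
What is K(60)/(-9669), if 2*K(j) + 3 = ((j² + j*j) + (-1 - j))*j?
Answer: -142779/6446 ≈ -22.150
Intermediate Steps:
K(j) = -3/2 + j*(-1 - j + 2*j²)/2 (K(j) = -3/2 + (((j² + j*j) + (-1 - j))*j)/2 = -3/2 + (((j² + j²) + (-1 - j))*j)/2 = -3/2 + ((2*j² + (-1 - j))*j)/2 = -3/2 + ((-1 - j + 2*j²)*j)/2 = -3/2 + (j*(-1 - j + 2*j²))/2 = -3/2 + j*(-1 - j + 2*j²)/2)
K(60)/(-9669) = (-3/2 + 60³ - ½*60 - ½*60²)/(-9669) = (-3/2 + 216000 - 30 - ½*3600)*(-1/9669) = (-3/2 + 216000 - 30 - 1800)*(-1/9669) = (428337/2)*(-1/9669) = -142779/6446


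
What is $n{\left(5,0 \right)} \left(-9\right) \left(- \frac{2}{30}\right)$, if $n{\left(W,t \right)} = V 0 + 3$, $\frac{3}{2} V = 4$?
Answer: $\frac{9}{5} \approx 1.8$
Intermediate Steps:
$V = \frac{8}{3}$ ($V = \frac{2}{3} \cdot 4 = \frac{8}{3} \approx 2.6667$)
$n{\left(W,t \right)} = 3$ ($n{\left(W,t \right)} = \frac{8}{3} \cdot 0 + 3 = 0 + 3 = 3$)
$n{\left(5,0 \right)} \left(-9\right) \left(- \frac{2}{30}\right) = 3 \left(-9\right) \left(- \frac{2}{30}\right) = - 27 \left(\left(-2\right) \frac{1}{30}\right) = \left(-27\right) \left(- \frac{1}{15}\right) = \frac{9}{5}$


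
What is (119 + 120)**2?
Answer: 57121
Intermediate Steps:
(119 + 120)**2 = 239**2 = 57121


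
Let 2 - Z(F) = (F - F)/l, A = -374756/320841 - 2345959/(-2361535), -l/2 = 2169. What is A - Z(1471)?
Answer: -149788552801/68879750085 ≈ -2.1746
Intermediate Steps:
l = -4338 (l = -2*2169 = -4338)
A = -12029052631/68879750085 (A = -374756*1/320841 - 2345959*(-1/2361535) = -374756/320841 + 213269/214685 = -12029052631/68879750085 ≈ -0.17464)
Z(F) = 2 (Z(F) = 2 - (F - F)/(-4338) = 2 - 0*(-1)/4338 = 2 - 1*0 = 2 + 0 = 2)
A - Z(1471) = -12029052631/68879750085 - 1*2 = -12029052631/68879750085 - 2 = -149788552801/68879750085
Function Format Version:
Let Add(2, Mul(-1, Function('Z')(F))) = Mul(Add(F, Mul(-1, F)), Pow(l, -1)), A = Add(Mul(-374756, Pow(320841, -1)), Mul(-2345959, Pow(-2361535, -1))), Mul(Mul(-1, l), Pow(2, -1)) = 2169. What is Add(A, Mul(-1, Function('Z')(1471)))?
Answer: Rational(-149788552801, 68879750085) ≈ -2.1746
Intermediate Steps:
l = -4338 (l = Mul(-2, 2169) = -4338)
A = Rational(-12029052631, 68879750085) (A = Add(Mul(-374756, Rational(1, 320841)), Mul(-2345959, Rational(-1, 2361535))) = Add(Rational(-374756, 320841), Rational(213269, 214685)) = Rational(-12029052631, 68879750085) ≈ -0.17464)
Function('Z')(F) = 2 (Function('Z')(F) = Add(2, Mul(-1, Mul(Add(F, Mul(-1, F)), Pow(-4338, -1)))) = Add(2, Mul(-1, Mul(0, Rational(-1, 4338)))) = Add(2, Mul(-1, 0)) = Add(2, 0) = 2)
Add(A, Mul(-1, Function('Z')(1471))) = Add(Rational(-12029052631, 68879750085), Mul(-1, 2)) = Add(Rational(-12029052631, 68879750085), -2) = Rational(-149788552801, 68879750085)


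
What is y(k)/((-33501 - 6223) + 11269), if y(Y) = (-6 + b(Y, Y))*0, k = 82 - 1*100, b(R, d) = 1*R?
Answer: 0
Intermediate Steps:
b(R, d) = R
k = -18 (k = 82 - 100 = -18)
y(Y) = 0 (y(Y) = (-6 + Y)*0 = 0)
y(k)/((-33501 - 6223) + 11269) = 0/((-33501 - 6223) + 11269) = 0/(-39724 + 11269) = 0/(-28455) = 0*(-1/28455) = 0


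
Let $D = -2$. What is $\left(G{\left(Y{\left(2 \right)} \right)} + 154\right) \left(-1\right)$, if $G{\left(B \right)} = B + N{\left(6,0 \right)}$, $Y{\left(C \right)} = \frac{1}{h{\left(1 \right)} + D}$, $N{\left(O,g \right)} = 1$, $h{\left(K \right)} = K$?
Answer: $-154$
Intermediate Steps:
$Y{\left(C \right)} = -1$ ($Y{\left(C \right)} = \frac{1}{1 - 2} = \frac{1}{-1} = -1$)
$G{\left(B \right)} = 1 + B$ ($G{\left(B \right)} = B + 1 = 1 + B$)
$\left(G{\left(Y{\left(2 \right)} \right)} + 154\right) \left(-1\right) = \left(\left(1 - 1\right) + 154\right) \left(-1\right) = \left(0 + 154\right) \left(-1\right) = 154 \left(-1\right) = -154$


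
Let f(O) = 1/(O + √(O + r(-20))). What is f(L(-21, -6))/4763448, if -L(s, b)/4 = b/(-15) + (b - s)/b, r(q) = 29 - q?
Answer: 5/37313676 - 5*√1435/1567174392 ≈ 1.3140e-8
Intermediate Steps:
L(s, b) = 4*b/15 - 4*(b - s)/b (L(s, b) = -4*(b/(-15) + (b - s)/b) = -4*(b*(-1/15) + (b - s)/b) = -4*(-b/15 + (b - s)/b) = 4*b/15 - 4*(b - s)/b)
f(O) = 1/(O + √(49 + O)) (f(O) = 1/(O + √(O + (29 - 1*(-20)))) = 1/(O + √(O + (29 + 20))) = 1/(O + √(O + 49)) = 1/(O + √(49 + O)))
f(L(-21, -6))/4763448 = 1/(((-4 + (4/15)*(-6) + 4*(-21)/(-6)) + √(49 + (-4 + (4/15)*(-6) + 4*(-21)/(-6))))*4763448) = (1/4763448)/((-4 - 8/5 + 4*(-21)*(-⅙)) + √(49 + (-4 - 8/5 + 4*(-21)*(-⅙)))) = (1/4763448)/((-4 - 8/5 + 14) + √(49 + (-4 - 8/5 + 14))) = (1/4763448)/(42/5 + √(49 + 42/5)) = (1/4763448)/(42/5 + √(287/5)) = (1/4763448)/(42/5 + √1435/5) = 1/(4763448*(42/5 + √1435/5))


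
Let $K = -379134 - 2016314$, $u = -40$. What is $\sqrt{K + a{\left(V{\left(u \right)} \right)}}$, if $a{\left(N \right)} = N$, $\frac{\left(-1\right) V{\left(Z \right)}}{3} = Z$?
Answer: $8 i \sqrt{37427} \approx 1547.7 i$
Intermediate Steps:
$K = -2395448$
$V{\left(Z \right)} = - 3 Z$
$\sqrt{K + a{\left(V{\left(u \right)} \right)}} = \sqrt{-2395448 - -120} = \sqrt{-2395448 + 120} = \sqrt{-2395328} = 8 i \sqrt{37427}$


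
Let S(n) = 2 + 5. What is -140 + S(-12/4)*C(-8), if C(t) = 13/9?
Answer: -1169/9 ≈ -129.89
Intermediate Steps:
S(n) = 7
C(t) = 13/9 (C(t) = 13*(⅑) = 13/9)
-140 + S(-12/4)*C(-8) = -140 + 7*(13/9) = -140 + 91/9 = -1169/9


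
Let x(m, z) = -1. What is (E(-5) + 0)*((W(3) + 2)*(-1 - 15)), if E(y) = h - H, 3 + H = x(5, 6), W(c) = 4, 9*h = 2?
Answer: -1216/3 ≈ -405.33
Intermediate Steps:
h = 2/9 (h = (⅑)*2 = 2/9 ≈ 0.22222)
H = -4 (H = -3 - 1 = -4)
E(y) = 38/9 (E(y) = 2/9 - 1*(-4) = 2/9 + 4 = 38/9)
(E(-5) + 0)*((W(3) + 2)*(-1 - 15)) = (38/9 + 0)*((4 + 2)*(-1 - 15)) = 38*(6*(-16))/9 = (38/9)*(-96) = -1216/3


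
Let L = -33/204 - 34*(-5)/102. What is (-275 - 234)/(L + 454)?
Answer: -103836/92923 ≈ -1.1174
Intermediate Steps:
L = 307/204 (L = -33*1/204 + 170*(1/102) = -11/68 + 5/3 = 307/204 ≈ 1.5049)
(-275 - 234)/(L + 454) = (-275 - 234)/(307/204 + 454) = -509/92923/204 = -509*204/92923 = -103836/92923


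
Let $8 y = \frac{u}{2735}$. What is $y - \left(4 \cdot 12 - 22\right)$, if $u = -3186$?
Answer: $- \frac{286033}{10940} \approx -26.146$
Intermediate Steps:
$y = - \frac{1593}{10940}$ ($y = \frac{\left(-3186\right) \frac{1}{2735}}{8} = \frac{1}{8} \left(- \frac{3186}{2735}\right) = - \frac{1593}{10940} \approx -0.14561$)
$y - \left(4 \cdot 12 - 22\right) = - \frac{1593}{10940} - \left(4 \cdot 12 - 22\right) = - \frac{1593}{10940} - \left(48 - 22\right) = - \frac{1593}{10940} - 26 = - \frac{286033}{10940}$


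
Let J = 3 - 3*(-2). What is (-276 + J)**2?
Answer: 71289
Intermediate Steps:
J = 9 (J = 3 + 6 = 9)
(-276 + J)**2 = (-276 + 9)**2 = (-267)**2 = 71289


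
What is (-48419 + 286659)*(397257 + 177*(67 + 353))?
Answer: 112353269280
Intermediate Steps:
(-48419 + 286659)*(397257 + 177*(67 + 353)) = 238240*(397257 + 177*420) = 238240*(397257 + 74340) = 238240*471597 = 112353269280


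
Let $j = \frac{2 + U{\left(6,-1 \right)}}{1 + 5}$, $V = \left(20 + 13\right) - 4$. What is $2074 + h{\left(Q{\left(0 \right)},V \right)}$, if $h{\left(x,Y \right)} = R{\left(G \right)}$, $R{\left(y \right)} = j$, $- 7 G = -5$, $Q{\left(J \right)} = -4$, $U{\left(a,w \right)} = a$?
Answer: $\frac{6226}{3} \approx 2075.3$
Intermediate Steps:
$V = 29$ ($V = 33 - 4 = 29$)
$j = \frac{4}{3}$ ($j = \frac{2 + 6}{1 + 5} = \frac{8}{6} = 8 \cdot \frac{1}{6} = \frac{4}{3} \approx 1.3333$)
$G = \frac{5}{7}$ ($G = \left(- \frac{1}{7}\right) \left(-5\right) = \frac{5}{7} \approx 0.71429$)
$R{\left(y \right)} = \frac{4}{3}$
$h{\left(x,Y \right)} = \frac{4}{3}$
$2074 + h{\left(Q{\left(0 \right)},V \right)} = 2074 + \frac{4}{3} = \frac{6226}{3}$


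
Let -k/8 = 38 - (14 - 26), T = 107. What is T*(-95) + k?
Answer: -10565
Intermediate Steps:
k = -400 (k = -8*(38 - (14 - 26)) = -8*(38 - 1*(-12)) = -8*(38 + 12) = -8*50 = -400)
T*(-95) + k = 107*(-95) - 400 = -10165 - 400 = -10565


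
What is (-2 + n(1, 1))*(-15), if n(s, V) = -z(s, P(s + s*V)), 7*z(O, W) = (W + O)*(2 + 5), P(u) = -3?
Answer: 0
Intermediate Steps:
z(O, W) = O + W (z(O, W) = ((W + O)*(2 + 5))/7 = ((O + W)*7)/7 = (7*O + 7*W)/7 = O + W)
n(s, V) = 3 - s (n(s, V) = -(s - 3) = -(-3 + s) = 3 - s)
(-2 + n(1, 1))*(-15) = (-2 + (3 - 1*1))*(-15) = (-2 + (3 - 1))*(-15) = (-2 + 2)*(-15) = 0*(-15) = 0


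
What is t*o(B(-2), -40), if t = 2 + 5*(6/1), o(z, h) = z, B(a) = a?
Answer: -64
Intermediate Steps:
t = 32 (t = 2 + 5*(6*1) = 2 + 5*6 = 2 + 30 = 32)
t*o(B(-2), -40) = 32*(-2) = -64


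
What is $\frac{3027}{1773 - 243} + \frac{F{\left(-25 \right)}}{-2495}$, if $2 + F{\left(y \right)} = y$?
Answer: $\frac{101249}{50898} \approx 1.9893$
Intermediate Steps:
$F{\left(y \right)} = -2 + y$
$\frac{3027}{1773 - 243} + \frac{F{\left(-25 \right)}}{-2495} = \frac{3027}{1773 - 243} + \frac{-2 - 25}{-2495} = \frac{3027}{1530} - - \frac{27}{2495} = 3027 \cdot \frac{1}{1530} + \frac{27}{2495} = \frac{1009}{510} + \frac{27}{2495} = \frac{101249}{50898}$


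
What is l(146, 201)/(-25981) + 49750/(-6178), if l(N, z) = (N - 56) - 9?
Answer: -646527584/80255309 ≈ -8.0559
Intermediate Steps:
l(N, z) = -65 + N (l(N, z) = (-56 + N) - 9 = -65 + N)
l(146, 201)/(-25981) + 49750/(-6178) = (-65 + 146)/(-25981) + 49750/(-6178) = 81*(-1/25981) + 49750*(-1/6178) = -81/25981 - 24875/3089 = -646527584/80255309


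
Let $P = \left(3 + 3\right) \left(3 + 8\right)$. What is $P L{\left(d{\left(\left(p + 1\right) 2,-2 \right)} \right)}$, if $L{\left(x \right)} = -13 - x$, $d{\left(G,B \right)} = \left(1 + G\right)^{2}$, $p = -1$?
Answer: $-924$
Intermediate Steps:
$P = 66$ ($P = 6 \cdot 11 = 66$)
$P L{\left(d{\left(\left(p + 1\right) 2,-2 \right)} \right)} = 66 \left(-13 - \left(1 + \left(-1 + 1\right) 2\right)^{2}\right) = 66 \left(-13 - \left(1 + 0 \cdot 2\right)^{2}\right) = 66 \left(-13 - \left(1 + 0\right)^{2}\right) = 66 \left(-13 - 1^{2}\right) = 66 \left(-13 - 1\right) = 66 \left(-14\right) = -924$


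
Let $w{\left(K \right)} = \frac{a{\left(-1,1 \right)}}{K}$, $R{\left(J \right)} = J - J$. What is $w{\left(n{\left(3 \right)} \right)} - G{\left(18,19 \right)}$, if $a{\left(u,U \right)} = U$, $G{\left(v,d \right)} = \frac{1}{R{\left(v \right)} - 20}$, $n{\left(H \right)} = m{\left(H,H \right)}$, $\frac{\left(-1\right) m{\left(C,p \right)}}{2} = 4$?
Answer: $- \frac{3}{40} \approx -0.075$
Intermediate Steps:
$R{\left(J \right)} = 0$
$m{\left(C,p \right)} = -8$ ($m{\left(C,p \right)} = \left(-2\right) 4 = -8$)
$n{\left(H \right)} = -8$
$G{\left(v,d \right)} = - \frac{1}{20}$ ($G{\left(v,d \right)} = \frac{1}{0 - 20} = \frac{1}{-20} = - \frac{1}{20}$)
$w{\left(K \right)} = \frac{1}{K}$ ($w{\left(K \right)} = 1 \frac{1}{K} = \frac{1}{K}$)
$w{\left(n{\left(3 \right)} \right)} - G{\left(18,19 \right)} = \frac{1}{-8} - - \frac{1}{20} = - \frac{1}{8} + \frac{1}{20} = - \frac{3}{40}$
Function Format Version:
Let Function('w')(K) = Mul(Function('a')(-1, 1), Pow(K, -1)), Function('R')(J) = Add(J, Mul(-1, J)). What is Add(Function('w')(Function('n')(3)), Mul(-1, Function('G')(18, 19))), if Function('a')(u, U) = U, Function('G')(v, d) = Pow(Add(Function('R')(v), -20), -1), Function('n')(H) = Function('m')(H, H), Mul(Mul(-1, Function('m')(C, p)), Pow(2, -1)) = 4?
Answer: Rational(-3, 40) ≈ -0.075000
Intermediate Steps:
Function('R')(J) = 0
Function('m')(C, p) = -8 (Function('m')(C, p) = Mul(-2, 4) = -8)
Function('n')(H) = -8
Function('G')(v, d) = Rational(-1, 20) (Function('G')(v, d) = Pow(Add(0, -20), -1) = Pow(-20, -1) = Rational(-1, 20))
Function('w')(K) = Pow(K, -1) (Function('w')(K) = Mul(1, Pow(K, -1)) = Pow(K, -1))
Add(Function('w')(Function('n')(3)), Mul(-1, Function('G')(18, 19))) = Add(Pow(-8, -1), Mul(-1, Rational(-1, 20))) = Add(Rational(-1, 8), Rational(1, 20)) = Rational(-3, 40)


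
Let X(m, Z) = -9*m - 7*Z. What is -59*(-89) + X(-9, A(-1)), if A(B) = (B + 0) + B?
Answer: 5346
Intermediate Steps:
A(B) = 2*B (A(B) = B + B = 2*B)
-59*(-89) + X(-9, A(-1)) = -59*(-89) + (-9*(-9) - 14*(-1)) = 5251 + (81 - 7*(-2)) = 5251 + (81 + 14) = 5251 + 95 = 5346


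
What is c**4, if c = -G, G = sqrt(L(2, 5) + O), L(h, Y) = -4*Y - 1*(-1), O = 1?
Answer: 324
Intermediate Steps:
L(h, Y) = 1 - 4*Y (L(h, Y) = -4*Y + 1 = 1 - 4*Y)
G = 3*I*sqrt(2) (G = sqrt((1 - 4*5) + 1) = sqrt((1 - 20) + 1) = sqrt(-19 + 1) = sqrt(-18) = 3*I*sqrt(2) ≈ 4.2426*I)
c = -3*I*sqrt(2) ≈ -4.2426*I
c**4 = (-3*I*sqrt(2))**4 = 324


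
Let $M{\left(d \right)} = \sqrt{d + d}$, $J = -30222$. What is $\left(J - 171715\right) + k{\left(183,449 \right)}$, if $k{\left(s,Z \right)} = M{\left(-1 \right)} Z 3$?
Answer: $-201937 + 1347 i \sqrt{2} \approx -2.0194 \cdot 10^{5} + 1904.9 i$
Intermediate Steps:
$M{\left(d \right)} = \sqrt{2} \sqrt{d}$ ($M{\left(d \right)} = \sqrt{2 d} = \sqrt{2} \sqrt{d}$)
$k{\left(s,Z \right)} = 3 i Z \sqrt{2}$ ($k{\left(s,Z \right)} = \sqrt{2} \sqrt{-1} Z 3 = \sqrt{2} i Z 3 = i \sqrt{2} Z 3 = i Z \sqrt{2} \cdot 3 = 3 i Z \sqrt{2}$)
$\left(J - 171715\right) + k{\left(183,449 \right)} = \left(-30222 - 171715\right) + 3 i 449 \sqrt{2} = -201937 + 1347 i \sqrt{2}$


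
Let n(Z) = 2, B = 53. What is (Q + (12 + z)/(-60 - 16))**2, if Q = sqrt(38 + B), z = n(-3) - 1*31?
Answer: 525905/5776 + 17*sqrt(91)/38 ≈ 95.318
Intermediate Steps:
z = -29 (z = 2 - 1*31 = 2 - 31 = -29)
Q = sqrt(91) (Q = sqrt(38 + 53) = sqrt(91) ≈ 9.5394)
(Q + (12 + z)/(-60 - 16))**2 = (sqrt(91) + (12 - 29)/(-60 - 16))**2 = (sqrt(91) - 17/(-76))**2 = (sqrt(91) - 17*(-1/76))**2 = (sqrt(91) + 17/76)**2 = (17/76 + sqrt(91))**2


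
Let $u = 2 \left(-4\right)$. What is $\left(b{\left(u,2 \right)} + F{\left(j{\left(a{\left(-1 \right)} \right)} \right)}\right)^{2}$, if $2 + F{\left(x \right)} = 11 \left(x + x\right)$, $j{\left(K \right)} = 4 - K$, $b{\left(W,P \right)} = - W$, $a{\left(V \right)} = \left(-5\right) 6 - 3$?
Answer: $672400$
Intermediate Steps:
$u = -8$
$a{\left(V \right)} = -33$ ($a{\left(V \right)} = -30 - 3 = -33$)
$F{\left(x \right)} = -2 + 22 x$ ($F{\left(x \right)} = -2 + 11 \left(x + x\right) = -2 + 11 \cdot 2 x = -2 + 22 x$)
$\left(b{\left(u,2 \right)} + F{\left(j{\left(a{\left(-1 \right)} \right)} \right)}\right)^{2} = \left(\left(-1\right) \left(-8\right) - \left(2 - 22 \left(4 - -33\right)\right)\right)^{2} = \left(8 - \left(2 - 22 \left(4 + 33\right)\right)\right)^{2} = \left(8 + \left(-2 + 22 \cdot 37\right)\right)^{2} = \left(8 + \left(-2 + 814\right)\right)^{2} = \left(8 + 812\right)^{2} = 820^{2} = 672400$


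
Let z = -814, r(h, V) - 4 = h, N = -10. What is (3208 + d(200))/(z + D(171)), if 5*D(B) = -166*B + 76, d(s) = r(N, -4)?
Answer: -1601/3238 ≈ -0.49444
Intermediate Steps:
r(h, V) = 4 + h
d(s) = -6 (d(s) = 4 - 10 = -6)
D(B) = 76/5 - 166*B/5 (D(B) = (-166*B + 76)/5 = (76 - 166*B)/5 = 76/5 - 166*B/5)
(3208 + d(200))/(z + D(171)) = (3208 - 6)/(-814 + (76/5 - 166/5*171)) = 3202/(-814 + (76/5 - 28386/5)) = 3202/(-814 - 5662) = 3202/(-6476) = 3202*(-1/6476) = -1601/3238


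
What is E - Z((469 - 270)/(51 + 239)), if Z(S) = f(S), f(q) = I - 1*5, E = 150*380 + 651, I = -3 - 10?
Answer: 57669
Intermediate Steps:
I = -13
E = 57651 (E = 57000 + 651 = 57651)
f(q) = -18 (f(q) = -13 - 1*5 = -13 - 5 = -18)
Z(S) = -18
E - Z((469 - 270)/(51 + 239)) = 57651 - 1*(-18) = 57651 + 18 = 57669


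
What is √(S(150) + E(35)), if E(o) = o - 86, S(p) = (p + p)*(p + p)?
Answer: √89949 ≈ 299.92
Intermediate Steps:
S(p) = 4*p² (S(p) = (2*p)*(2*p) = 4*p²)
E(o) = -86 + o
√(S(150) + E(35)) = √(4*150² + (-86 + 35)) = √(4*22500 - 51) = √(90000 - 51) = √89949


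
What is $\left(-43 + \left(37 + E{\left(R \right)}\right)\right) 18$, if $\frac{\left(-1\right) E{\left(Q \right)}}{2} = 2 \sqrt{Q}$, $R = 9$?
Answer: $-324$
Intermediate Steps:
$E{\left(Q \right)} = - 4 \sqrt{Q}$ ($E{\left(Q \right)} = - 2 \cdot 2 \sqrt{Q} = - 4 \sqrt{Q}$)
$\left(-43 + \left(37 + E{\left(R \right)}\right)\right) 18 = \left(-43 + \left(37 - 4 \sqrt{9}\right)\right) 18 = \left(-43 + \left(37 - 12\right)\right) 18 = \left(-43 + 25\right) 18 = \left(-18\right) 18 = -324$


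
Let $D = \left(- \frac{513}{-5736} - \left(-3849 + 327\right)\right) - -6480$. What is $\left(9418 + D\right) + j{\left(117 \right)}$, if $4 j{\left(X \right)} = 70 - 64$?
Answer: $\frac{37134079}{1912} \approx 19422.0$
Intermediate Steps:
$j{\left(X \right)} = \frac{3}{2}$ ($j{\left(X \right)} = \frac{70 - 64}{4} = \frac{1}{4} \cdot 6 = \frac{3}{2}$)
$D = \frac{19123995}{1912}$ ($D = \left(\left(-513\right) \left(- \frac{1}{5736}\right) - -3522\right) + 6480 = \left(\frac{171}{1912} + 3522\right) + 6480 = \frac{6734235}{1912} + 6480 = \frac{19123995}{1912} \approx 10002.0$)
$\left(9418 + D\right) + j{\left(117 \right)} = \left(9418 + \frac{19123995}{1912}\right) + \frac{3}{2} = \frac{37131211}{1912} + \frac{3}{2} = \frac{37134079}{1912}$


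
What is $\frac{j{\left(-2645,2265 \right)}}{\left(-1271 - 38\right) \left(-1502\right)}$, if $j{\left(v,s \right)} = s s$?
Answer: $\frac{5130225}{1966118} \approx 2.6093$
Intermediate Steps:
$j{\left(v,s \right)} = s^{2}$
$\frac{j{\left(-2645,2265 \right)}}{\left(-1271 - 38\right) \left(-1502\right)} = \frac{2265^{2}}{\left(-1271 - 38\right) \left(-1502\right)} = \frac{5130225}{\left(-1309\right) \left(-1502\right)} = \frac{5130225}{1966118}$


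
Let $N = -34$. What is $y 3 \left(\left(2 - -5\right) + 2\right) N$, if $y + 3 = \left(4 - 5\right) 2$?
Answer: $4590$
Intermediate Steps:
$y = -5$ ($y = -3 + \left(4 - 5\right) 2 = -3 - 2 = -5$)
$y 3 \left(\left(2 - -5\right) + 2\right) N = - 5 \cdot 3 \left(\left(2 - -5\right) + 2\right) \left(-34\right) = - 5 \cdot 3 \left(\left(2 + 5\right) + 2\right) \left(-34\right) = - 5 \cdot 3 \left(7 + 2\right) \left(-34\right) = - 5 \cdot 3 \cdot 9 \left(-34\right) = \left(-5\right) 27 \left(-34\right) = \left(-135\right) \left(-34\right) = 4590$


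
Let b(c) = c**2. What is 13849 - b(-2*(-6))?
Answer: 13705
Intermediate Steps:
13849 - b(-2*(-6)) = 13849 - (-2*(-6))**2 = 13849 - 1*12**2 = 13849 - 1*144 = 13849 - 144 = 13705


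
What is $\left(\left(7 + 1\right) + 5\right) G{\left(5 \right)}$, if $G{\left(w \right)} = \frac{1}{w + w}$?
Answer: $\frac{13}{10} \approx 1.3$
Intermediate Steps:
$G{\left(w \right)} = \frac{1}{2 w}$
$\left(\left(7 + 1\right) + 5\right) G{\left(5 \right)} = \left(\left(7 + 1\right) + 5\right) \frac{1}{2 \cdot 5} = \left(8 + 5\right) \frac{1}{2} \cdot \frac{1}{5} = 13 \cdot \frac{1}{10} = \frac{13}{10}$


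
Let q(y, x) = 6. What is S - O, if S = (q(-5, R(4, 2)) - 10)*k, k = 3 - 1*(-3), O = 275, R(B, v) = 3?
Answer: -299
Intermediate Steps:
k = 6 (k = 3 + 3 = 6)
S = -24 (S = (6 - 10)*6 = -4*6 = -24)
S - O = -24 - 1*275 = -24 - 275 = -299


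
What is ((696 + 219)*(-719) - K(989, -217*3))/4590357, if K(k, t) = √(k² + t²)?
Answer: -219295/1530119 - √1401922/4590357 ≈ -0.14358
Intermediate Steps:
((696 + 219)*(-719) - K(989, -217*3))/4590357 = ((696 + 219)*(-719) - √(989² + (-217*3)²))/4590357 = (915*(-719) - √(978121 + (-651)²))*(1/4590357) = (-657885 - √(978121 + 423801))*(1/4590357) = (-657885 - √1401922)*(1/4590357) = -219295/1530119 - √1401922/4590357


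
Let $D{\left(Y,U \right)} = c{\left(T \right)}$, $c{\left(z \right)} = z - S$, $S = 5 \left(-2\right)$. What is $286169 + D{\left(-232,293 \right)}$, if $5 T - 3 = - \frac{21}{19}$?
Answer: $\frac{27187041}{95} \approx 2.8618 \cdot 10^{5}$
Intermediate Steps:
$S = -10$
$T = \frac{36}{95}$ ($T = \frac{3}{5} + \frac{\left(-21\right) \frac{1}{19}}{5} = \frac{3}{5} + \frac{1}{5} \left(- \frac{21}{19}\right) = \frac{3}{5} - \frac{21}{95} = \frac{36}{95} \approx 0.37895$)
$c{\left(z \right)} = 10 + z$ ($c{\left(z \right)} = z - -10 = z + 10 = 10 + z$)
$D{\left(Y,U \right)} = \frac{986}{95}$ ($D{\left(Y,U \right)} = 10 + \frac{36}{95} = \frac{986}{95}$)
$286169 + D{\left(-232,293 \right)} = 286169 + \frac{986}{95} = \frac{27187041}{95}$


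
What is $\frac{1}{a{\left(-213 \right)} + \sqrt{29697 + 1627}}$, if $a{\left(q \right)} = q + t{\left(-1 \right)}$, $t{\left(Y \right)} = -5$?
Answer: $- \frac{109}{8100} - \frac{\sqrt{7831}}{8100} \approx -0.024382$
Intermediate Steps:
$a{\left(q \right)} = -5 + q$ ($a{\left(q \right)} = q - 5 = -5 + q$)
$\frac{1}{a{\left(-213 \right)} + \sqrt{29697 + 1627}} = \frac{1}{\left(-5 - 213\right) + \sqrt{29697 + 1627}} = \frac{1}{-218 + \sqrt{31324}} = \frac{1}{-218 + 2 \sqrt{7831}}$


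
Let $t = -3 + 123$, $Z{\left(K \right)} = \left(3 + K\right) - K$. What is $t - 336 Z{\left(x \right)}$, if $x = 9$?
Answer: $-888$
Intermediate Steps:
$Z{\left(K \right)} = 3$
$t = 120$
$t - 336 Z{\left(x \right)} = 120 - 1008 = -888$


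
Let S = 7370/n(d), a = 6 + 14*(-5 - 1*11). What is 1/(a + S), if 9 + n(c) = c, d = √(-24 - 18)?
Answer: -11643/11135279 + 3685*I*√42/44541116 ≈ -0.0010456 + 0.00053617*I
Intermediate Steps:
d = I*√42 (d = √(-42) = I*√42 ≈ 6.4807*I)
n(c) = -9 + c
a = -218 (a = 6 + 14*(-5 - 11) = 6 + 14*(-16) = 6 - 224 = -218)
S = 7370/(-9 + I*√42) ≈ -539.27 - 388.32*I
1/(a + S) = 1/(-218 + (-22110/41 - 7370*I*√42/123)) = 1/(-31048/41 - 7370*I*√42/123)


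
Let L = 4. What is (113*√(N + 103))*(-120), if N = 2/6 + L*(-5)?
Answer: -22600*√30 ≈ -1.2379e+5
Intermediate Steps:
N = -59/3 (N = 2/6 + 4*(-5) = 2*(⅙) - 20 = ⅓ - 20 = -59/3 ≈ -19.667)
(113*√(N + 103))*(-120) = (113*√(-59/3 + 103))*(-120) = (113*√(250/3))*(-120) = (113*(5*√30/3))*(-120) = (565*√30/3)*(-120) = -22600*√30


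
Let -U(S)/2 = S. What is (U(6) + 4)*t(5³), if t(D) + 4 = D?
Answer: -968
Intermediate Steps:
t(D) = -4 + D
U(S) = -2*S
(U(6) + 4)*t(5³) = (-2*6 + 4)*(-4 + 5³) = (-12 + 4)*(-4 + 125) = -8*121 = -968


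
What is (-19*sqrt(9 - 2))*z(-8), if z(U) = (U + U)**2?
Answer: -4864*sqrt(7) ≈ -12869.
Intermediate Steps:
z(U) = 4*U**2 (z(U) = (2*U)**2 = 4*U**2)
(-19*sqrt(9 - 2))*z(-8) = (-19*sqrt(9 - 2))*(4*(-8)**2) = (-19*sqrt(7))*(4*64) = -19*sqrt(7)*256 = -4864*sqrt(7)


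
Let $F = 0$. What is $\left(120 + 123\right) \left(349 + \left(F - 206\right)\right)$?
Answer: $34749$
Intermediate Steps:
$\left(120 + 123\right) \left(349 + \left(F - 206\right)\right) = \left(120 + 123\right) \left(349 + \left(0 - 206\right)\right) = 243 \left(349 + \left(0 - 206\right)\right) = 243 \left(349 - 206\right) = 243 \cdot 143 = 34749$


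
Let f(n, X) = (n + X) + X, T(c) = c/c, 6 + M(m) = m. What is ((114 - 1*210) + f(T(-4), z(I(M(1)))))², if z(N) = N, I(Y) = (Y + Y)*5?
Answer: 38025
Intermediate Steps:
M(m) = -6 + m
I(Y) = 10*Y (I(Y) = (2*Y)*5 = 10*Y)
T(c) = 1
f(n, X) = n + 2*X (f(n, X) = (X + n) + X = n + 2*X)
((114 - 1*210) + f(T(-4), z(I(M(1)))))² = ((114 - 1*210) + (1 + 2*(10*(-6 + 1))))² = ((114 - 210) + (1 + 2*(10*(-5))))² = (-96 + (1 + 2*(-50)))² = (-96 + (1 - 100))² = (-96 - 99)² = (-195)² = 38025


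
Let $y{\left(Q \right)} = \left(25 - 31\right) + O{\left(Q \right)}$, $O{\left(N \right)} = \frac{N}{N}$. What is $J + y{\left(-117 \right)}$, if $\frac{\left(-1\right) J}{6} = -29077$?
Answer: $174457$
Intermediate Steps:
$J = 174462$ ($J = \left(-6\right) \left(-29077\right) = 174462$)
$O{\left(N \right)} = 1$
$y{\left(Q \right)} = -5$ ($y{\left(Q \right)} = \left(25 - 31\right) + 1 = -6 + 1 = -5$)
$J + y{\left(-117 \right)} = 174462 - 5 = 174457$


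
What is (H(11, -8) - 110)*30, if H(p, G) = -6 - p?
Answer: -3810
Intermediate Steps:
(H(11, -8) - 110)*30 = ((-6 - 1*11) - 110)*30 = ((-6 - 11) - 110)*30 = (-17 - 110)*30 = -127*30 = -3810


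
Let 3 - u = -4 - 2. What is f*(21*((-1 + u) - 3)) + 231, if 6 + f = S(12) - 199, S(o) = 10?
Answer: -20244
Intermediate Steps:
u = 9 (u = 3 - (-4 - 2) = 3 - 1*(-6) = 3 + 6 = 9)
f = -195 (f = -6 + (10 - 199) = -6 - 189 = -195)
f*(21*((-1 + u) - 3)) + 231 = -4095*((-1 + 9) - 3) + 231 = -4095*(8 - 3) + 231 = -4095*5 + 231 = -195*105 + 231 = -20475 + 231 = -20244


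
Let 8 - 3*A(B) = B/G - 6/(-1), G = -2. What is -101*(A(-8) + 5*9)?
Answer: -13433/3 ≈ -4477.7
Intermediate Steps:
A(B) = ⅔ + B/6 (A(B) = 8/3 - (B/(-2) - 6/(-1))/3 = 8/3 - (B*(-½) - 6*(-1))/3 = 8/3 - (-B/2 + 6)/3 = 8/3 - (6 - B/2)/3 = 8/3 + (-2 + B/6) = ⅔ + B/6)
-101*(A(-8) + 5*9) = -101*((⅔ + (⅙)*(-8)) + 5*9) = -101*((⅔ - 4/3) + 45) = -101*(-⅔ + 45) = -101*133/3 = -13433/3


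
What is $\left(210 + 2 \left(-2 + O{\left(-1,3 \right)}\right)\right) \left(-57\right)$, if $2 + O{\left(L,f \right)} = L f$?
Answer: $-11172$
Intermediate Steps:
$O{\left(L,f \right)} = -2 + L f$
$\left(210 + 2 \left(-2 + O{\left(-1,3 \right)}\right)\right) \left(-57\right) = \left(210 + 2 \left(-2 - 5\right)\right) \left(-57\right) = \left(210 + 2 \left(-7\right)\right) \left(-57\right) = \left(210 - 14\right) \left(-57\right) = 196 \left(-57\right) = -11172$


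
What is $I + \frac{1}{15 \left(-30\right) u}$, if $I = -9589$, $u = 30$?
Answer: $- \frac{129451501}{13500} \approx -9589.0$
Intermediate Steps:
$I + \frac{1}{15 \left(-30\right) u} = -9589 + \frac{1}{15 \left(-30\right) 30} = -9589 + \frac{1}{\left(-450\right) 30} = -9589 + \frac{1}{-13500} = -9589 - \frac{1}{13500} = - \frac{129451501}{13500}$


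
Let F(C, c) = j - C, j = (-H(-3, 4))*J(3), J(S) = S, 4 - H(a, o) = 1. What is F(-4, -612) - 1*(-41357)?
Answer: 41352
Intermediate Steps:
H(a, o) = 3 (H(a, o) = 4 - 1*1 = 4 - 1 = 3)
j = -9 (j = -1*3*3 = -3*3 = -9)
F(C, c) = -9 - C
F(-4, -612) - 1*(-41357) = (-9 - 1*(-4)) - 1*(-41357) = (-9 + 4) + 41357 = -5 + 41357 = 41352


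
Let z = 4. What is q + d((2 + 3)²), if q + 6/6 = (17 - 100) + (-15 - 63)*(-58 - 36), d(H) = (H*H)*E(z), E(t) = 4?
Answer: 9748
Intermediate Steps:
d(H) = 4*H² (d(H) = (H*H)*4 = H²*4 = 4*H²)
q = 7248 (q = -1 + ((17 - 100) + (-15 - 63)*(-58 - 36)) = -1 + (-83 - 78*(-94)) = -1 + (-83 + 7332) = -1 + 7249 = 7248)
q + d((2 + 3)²) = 7248 + 4*((2 + 3)²)² = 7248 + 4*(5²)² = 7248 + 4*25² = 7248 + 4*625 = 7248 + 2500 = 9748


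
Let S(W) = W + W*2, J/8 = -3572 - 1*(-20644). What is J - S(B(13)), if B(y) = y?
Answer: 136537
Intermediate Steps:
J = 136576 (J = 8*(-3572 - 1*(-20644)) = 8*(-3572 + 20644) = 8*17072 = 136576)
S(W) = 3*W (S(W) = W + 2*W = 3*W)
J - S(B(13)) = 136576 - 3*13 = 136576 - 1*39 = 136576 - 39 = 136537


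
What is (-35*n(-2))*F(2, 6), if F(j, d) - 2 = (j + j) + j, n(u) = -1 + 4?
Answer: -840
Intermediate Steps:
n(u) = 3
F(j, d) = 2 + 3*j (F(j, d) = 2 + ((j + j) + j) = 2 + (2*j + j) = 2 + 3*j)
(-35*n(-2))*F(2, 6) = (-35*3)*(2 + 3*2) = -105*(2 + 6) = -105*8 = -840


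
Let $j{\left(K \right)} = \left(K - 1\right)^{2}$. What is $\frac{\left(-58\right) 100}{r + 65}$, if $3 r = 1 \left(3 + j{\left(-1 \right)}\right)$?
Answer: $- \frac{8700}{101} \approx -86.139$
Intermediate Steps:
$j{\left(K \right)} = \left(-1 + K\right)^{2}$
$r = \frac{7}{3}$ ($r = \frac{1 \left(3 + \left(-1 - 1\right)^{2}\right)}{3} = \frac{1 \left(3 + \left(-2\right)^{2}\right)}{3} = \frac{1 \left(3 + 4\right)}{3} = \frac{1 \cdot 7}{3} = \frac{1}{3} \cdot 7 = \frac{7}{3} \approx 2.3333$)
$\frac{\left(-58\right) 100}{r + 65} = \frac{\left(-58\right) 100}{\frac{7}{3} + 65} = - \frac{5800}{\frac{202}{3}} = \left(-5800\right) \frac{3}{202} = - \frac{8700}{101}$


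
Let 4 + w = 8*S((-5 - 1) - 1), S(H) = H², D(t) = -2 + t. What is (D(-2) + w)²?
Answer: 147456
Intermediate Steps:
w = 388 (w = -4 + 8*((-5 - 1) - 1)² = -4 + 8*(-6 - 1)² = -4 + 8*(-7)² = -4 + 8*49 = -4 + 392 = 388)
(D(-2) + w)² = ((-2 - 2) + 388)² = (-4 + 388)² = 384² = 147456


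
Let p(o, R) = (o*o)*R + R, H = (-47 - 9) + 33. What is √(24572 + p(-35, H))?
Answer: 7*I*√74 ≈ 60.216*I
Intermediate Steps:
H = -23 (H = -56 + 33 = -23)
p(o, R) = R + R*o² (p(o, R) = o²*R + R = R*o² + R = R + R*o²)
√(24572 + p(-35, H)) = √(24572 - 23*(1 + (-35)²)) = √(24572 - 23*(1 + 1225)) = √(24572 - 23*1226) = √(24572 - 28198) = √(-3626) = 7*I*√74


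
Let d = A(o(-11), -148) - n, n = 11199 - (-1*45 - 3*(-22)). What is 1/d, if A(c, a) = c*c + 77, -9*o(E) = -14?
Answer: -81/898985 ≈ -9.0102e-5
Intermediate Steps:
o(E) = 14/9 (o(E) = -⅑*(-14) = 14/9)
A(c, a) = 77 + c² (A(c, a) = c² + 77 = 77 + c²)
n = 11178 (n = 11199 - (-45 + 66) = 11199 - 1*21 = 11199 - 21 = 11178)
d = -898985/81 (d = (77 + (14/9)²) - 1*11178 = (77 + 196/81) - 11178 = 6433/81 - 11178 = -898985/81 ≈ -11099.)
1/d = 1/(-898985/81) = -81/898985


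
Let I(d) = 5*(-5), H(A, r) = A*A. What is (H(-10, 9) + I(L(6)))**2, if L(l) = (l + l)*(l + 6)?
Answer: 5625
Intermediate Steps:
H(A, r) = A**2
L(l) = 2*l*(6 + l) (L(l) = (2*l)*(6 + l) = 2*l*(6 + l))
I(d) = -25
(H(-10, 9) + I(L(6)))**2 = ((-10)**2 - 25)**2 = (100 - 25)**2 = 75**2 = 5625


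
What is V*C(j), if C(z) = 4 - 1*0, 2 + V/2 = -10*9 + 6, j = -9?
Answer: -688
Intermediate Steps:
V = -172 (V = -4 + 2*(-10*9 + 6) = -4 + 2*(-90 + 6) = -4 + 2*(-84) = -4 - 168 = -172)
C(z) = 4 (C(z) = 4 + 0 = 4)
V*C(j) = -172*4 = -688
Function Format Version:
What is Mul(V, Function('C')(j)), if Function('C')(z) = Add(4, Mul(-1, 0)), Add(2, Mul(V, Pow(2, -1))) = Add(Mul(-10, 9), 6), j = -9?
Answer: -688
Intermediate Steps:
V = -172 (V = Add(-4, Mul(2, Add(Mul(-10, 9), 6))) = Add(-4, Mul(2, Add(-90, 6))) = Add(-4, Mul(2, -84)) = Add(-4, -168) = -172)
Function('C')(z) = 4 (Function('C')(z) = Add(4, 0) = 4)
Mul(V, Function('C')(j)) = Mul(-172, 4) = -688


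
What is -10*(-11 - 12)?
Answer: 230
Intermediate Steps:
-10*(-11 - 12) = -10*(-23) = 230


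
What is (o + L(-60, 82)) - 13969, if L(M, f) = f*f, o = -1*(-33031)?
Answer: 25786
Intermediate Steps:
o = 33031
L(M, f) = f**2
(o + L(-60, 82)) - 13969 = (33031 + 82**2) - 13969 = (33031 + 6724) - 13969 = 39755 - 13969 = 25786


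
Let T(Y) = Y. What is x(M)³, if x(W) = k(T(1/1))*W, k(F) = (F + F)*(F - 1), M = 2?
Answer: 0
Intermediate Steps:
k(F) = 2*F*(-1 + F) (k(F) = (2*F)*(-1 + F) = 2*F*(-1 + F))
x(W) = 0 (x(W) = (2*(-1 + 1/1)/1)*W = (2*1*(-1 + 1))*W = (2*1*0)*W = 0*W = 0)
x(M)³ = 0³ = 0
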